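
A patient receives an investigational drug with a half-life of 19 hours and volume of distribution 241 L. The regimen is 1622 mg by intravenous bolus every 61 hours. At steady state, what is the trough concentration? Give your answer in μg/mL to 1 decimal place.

0.8 μg/mL

τ/t½ = 61/19 ≈ 3.2105, so fraction remaining f = (1/2)^(61/19) ≈ 0.1080.
Each bolus raises the concentration by D/Vd = 1622/241 ≈ 6.730 μg/mL.
Steady-state trough Cmin,ss = C₀·f/(1−f) ≈ 6.730 × 0.1080/0.8920 ≈ 0.815 μg/mL.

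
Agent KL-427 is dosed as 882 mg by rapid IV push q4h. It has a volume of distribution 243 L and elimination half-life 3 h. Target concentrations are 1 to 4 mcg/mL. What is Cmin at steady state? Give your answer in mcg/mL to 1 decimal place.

τ/t½ = 4/3 ≈ 1.3333, so fraction remaining f = (1/2)^(4/3) ≈ 0.3969.
At steady state, accumulation factor R = 1/(1 − e^(−kτ)) ≈ 1.6581.
Single-dose peak C₀ = D/Vd = 882/243 ≈ 3.630 mcg/mL.
Cmax,ss = C₀/(1 − f) ≈ 3.630/0.6031 ≈ 6.019 mcg/mL.
Steady-state trough Cmin,ss = Cmax,ss·f ≈ 6.019 × 0.3969 ≈ 2.389 mcg/mL.
Trough 2.4 mcg/mL vs MEC 1 mcg/mL: adequate.

2.4 mcg/mL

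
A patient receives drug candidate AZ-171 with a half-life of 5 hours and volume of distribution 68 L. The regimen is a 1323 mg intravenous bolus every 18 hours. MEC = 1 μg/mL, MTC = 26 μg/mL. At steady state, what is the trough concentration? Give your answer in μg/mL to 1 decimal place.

k = ln2/t½ = ln2/5 ≈ 0.138629 h⁻¹; fraction remaining f = e^(−kτ) = e^(−0.138629×18) ≈ 0.0825.
Accumulation ratio R = 1/(1 − f) ≈ 1/0.9175 ≈ 1.0899.
Single-dose peak C₀ = D/Vd = 1323/68 ≈ 19.456 μg/mL.
Steady-state peak Cmax,ss = C₀·R ≈ 19.456 × 1.0899 ≈ 21.205 μg/mL.
Steady-state trough Cmin,ss = Cmax,ss·f ≈ 21.205 × 0.0825 ≈ 1.749 μg/mL.
Trough 1.7 μg/mL vs MEC 1 μg/mL: adequate.

1.7 μg/mL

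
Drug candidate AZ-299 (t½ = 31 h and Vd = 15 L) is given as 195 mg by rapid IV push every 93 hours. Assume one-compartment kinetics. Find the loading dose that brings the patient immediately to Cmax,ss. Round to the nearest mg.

f = (1/2)^(93/31) ≈ 0.125000; accumulation ratio R = 1/(1−f) ≈ 1.14286.
Loading dose to hit Cmax,ss on first dose: D_load = D_maint·R ≈ 195 × 1.14286 ≈ 222.86 mg.

223 mg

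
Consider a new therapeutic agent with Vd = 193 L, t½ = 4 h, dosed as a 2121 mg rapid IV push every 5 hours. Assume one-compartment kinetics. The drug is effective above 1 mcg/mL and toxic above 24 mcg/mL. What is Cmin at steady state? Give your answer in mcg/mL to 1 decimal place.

τ/t½ = 5/4 ≈ 1.25, so fraction remaining f = (1/2)^(5/4) ≈ 0.4204.
Accumulation ratio R = 1/(1 − f) ≈ 1/0.5796 ≈ 1.7253.
Single-dose peak C₀ = D/Vd = 2121/193 ≈ 10.990 mcg/mL.
Cmax,ss = C₀/(1 − f) ≈ 10.990/0.5796 ≈ 18.961 mcg/mL.
One interval later, Cmin,ss = Cmax,ss·e^(−kτ) ≈ 18.961 × 0.4204 ≈ 7.971 mcg/mL.
Trough 8.0 mcg/mL vs MEC 1 mcg/mL: adequate.

8.0 mcg/mL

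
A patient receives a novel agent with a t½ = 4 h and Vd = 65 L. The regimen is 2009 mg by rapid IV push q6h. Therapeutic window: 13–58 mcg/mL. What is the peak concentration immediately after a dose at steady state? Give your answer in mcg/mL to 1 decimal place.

47.8 mcg/mL

τ/t½ = 6/4 ≈ 1.5, so fraction remaining f = (1/2)^(6/4) ≈ 0.3536.
Accumulation ratio R = 1/(1 − f) ≈ 1/0.6464 ≈ 1.5470.
Each bolus raises the concentration by D/Vd = 2009/65 ≈ 30.908 mcg/mL.
Cmax,ss = C₀/(1 − f) ≈ 30.908/0.6464 ≈ 47.816 mcg/mL.
Peak 47.8 mcg/mL vs MTC 58 mcg/mL: below toxic threshold.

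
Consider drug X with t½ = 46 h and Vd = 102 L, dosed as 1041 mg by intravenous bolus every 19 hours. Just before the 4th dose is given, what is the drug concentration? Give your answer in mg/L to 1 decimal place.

f = (1/2)^(τ/t½) = (1/2)^(19/46) ≈ 0.7510.
C₀ = D/Vd = 1041/102 ≈ 10.206 mg/L.
Before the 4th dose, 3 doses have been given. Superposition: Cmin = C₀·(f + f² + … + f^3).
≈ 10.206 × (0.7510 + 0.5640 + 0.4236) ≈ 10.206 × 1.7386 ≈ 17.744 mg/L.

17.7 mg/L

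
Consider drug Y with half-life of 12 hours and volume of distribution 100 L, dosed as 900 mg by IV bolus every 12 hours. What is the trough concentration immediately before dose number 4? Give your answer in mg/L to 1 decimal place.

f = (1/2)^(τ/t½) = (1/2)^(12/12) ≈ 0.5000.
C₀ = D/Vd = 900/100 ≈ 9.000 mg/L.
Before the 4th dose, 3 doses have been given. Superposition: Cmin = C₀·(f + f² + … + f^3).
≈ 9.000 × (0.5000 + 0.2500 + 0.1250) ≈ 9.000 × 0.8750 ≈ 7.875 mg/L.

7.9 mg/L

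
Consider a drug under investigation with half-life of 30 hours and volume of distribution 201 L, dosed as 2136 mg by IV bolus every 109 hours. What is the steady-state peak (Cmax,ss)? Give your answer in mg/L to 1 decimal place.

11.6 mg/L

Over one 109-h interval, 109/30 ≈ 3.6333 half-lives elapse, leaving f ≈ 0.0806 of each dose.
Accumulation ratio R = 1/(1 − f) ≈ 1/0.9194 ≈ 1.0877.
Each bolus raises the concentration by D/Vd = 2136/201 ≈ 10.627 mg/L.
Steady-state peak Cmax,ss = C₀·R ≈ 10.627 × 1.0877 ≈ 11.559 mg/L.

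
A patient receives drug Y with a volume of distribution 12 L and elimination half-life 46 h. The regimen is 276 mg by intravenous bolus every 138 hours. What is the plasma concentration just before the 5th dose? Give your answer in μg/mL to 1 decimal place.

f = (1/2)^(τ/t½) = (1/2)^(138/46) ≈ 0.1250.
C₀ = D/Vd = 276/12 ≈ 23.000 μg/mL.
Before the 5th dose, 4 doses have been given. Superposition: Cmin = C₀·(f + f² + … + f^4).
≈ 23.000 × (0.1250 + 0.0156 + 0.0020 + 0.0002) ≈ 23.000 × 0.1428 ≈ 3.284 μg/mL.

3.3 μg/mL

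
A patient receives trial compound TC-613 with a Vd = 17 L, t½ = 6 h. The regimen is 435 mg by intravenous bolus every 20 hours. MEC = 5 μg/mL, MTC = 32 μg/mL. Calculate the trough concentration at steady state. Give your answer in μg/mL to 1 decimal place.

2.8 μg/mL

Over one 20-h interval, 20/6 ≈ 3.3333 half-lives elapse, leaving f ≈ 0.0992 of each dose.
At steady state, accumulation factor R = 1/(1 − e^(−kτ)) ≈ 1.1101.
Single-dose peak C₀ = D/Vd = 435/17 ≈ 25.588 μg/mL.
Cmax,ss = C₀/(1 − f) ≈ 25.588/0.9008 ≈ 28.406 μg/mL.
Steady-state trough Cmin,ss = Cmax,ss·f ≈ 28.406 × 0.0992 ≈ 2.818 μg/mL.
Trough 2.8 μg/mL vs MEC 5 μg/mL: subtherapeutic.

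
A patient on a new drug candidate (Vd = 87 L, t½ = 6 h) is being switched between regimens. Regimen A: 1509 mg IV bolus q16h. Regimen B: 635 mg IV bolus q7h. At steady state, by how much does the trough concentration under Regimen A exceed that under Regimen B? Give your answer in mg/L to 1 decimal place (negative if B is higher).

-2.6 mg/L

Regimen A: f = (1/2)^(16/6) ≈ 0.1575; Cmin,ss = (1509/87)·f/(1−f) ≈ 3.243 mg/L.
Regimen B: f = (1/2)^(7/6) ≈ 0.4454; Cmin,ss = (635/87)·f/(1−f) ≈ 5.862 mg/L.
Difference ≈ 3.243 − 5.862 ≈ -2.619 mg/L.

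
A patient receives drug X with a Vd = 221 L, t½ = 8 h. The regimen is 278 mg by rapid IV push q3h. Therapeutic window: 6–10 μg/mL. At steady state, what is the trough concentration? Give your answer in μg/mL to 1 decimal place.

4.2 μg/mL

Over one 3-h interval, 3/8 ≈ 0.375 half-lives elapse, leaving f ≈ 0.7711 of each dose.
Accumulation ratio R = 1/(1 − f) ≈ 1/0.2289 ≈ 4.3687.
Each bolus raises the concentration by D/Vd = 278/221 ≈ 1.258 μg/mL.
Cmax,ss = C₀/(1 − f) ≈ 1.258/0.2289 ≈ 5.496 μg/mL.
Steady-state trough Cmin,ss = Cmax,ss·f ≈ 5.496 × 0.7711 ≈ 4.238 μg/mL.
Trough 4.2 μg/mL vs MEC 6 μg/mL: subtherapeutic.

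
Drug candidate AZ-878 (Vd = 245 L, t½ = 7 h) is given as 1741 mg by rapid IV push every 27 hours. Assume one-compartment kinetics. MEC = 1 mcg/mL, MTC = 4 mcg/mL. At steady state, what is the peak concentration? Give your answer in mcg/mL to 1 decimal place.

7.6 mcg/mL

Over one 27-h interval, 27/7 ≈ 3.8571 half-lives elapse, leaving f ≈ 0.0690 of each dose.
At steady state, accumulation factor R = 1/(1 − e^(−kτ)) ≈ 1.0741.
Each bolus raises the concentration by D/Vd = 1741/245 ≈ 7.106 mcg/mL.
Steady-state peak Cmax,ss = C₀·R ≈ 7.106 × 1.0741 ≈ 7.633 mcg/mL.
Peak 7.6 mcg/mL vs MTC 4 mcg/mL: exceeds toxic threshold.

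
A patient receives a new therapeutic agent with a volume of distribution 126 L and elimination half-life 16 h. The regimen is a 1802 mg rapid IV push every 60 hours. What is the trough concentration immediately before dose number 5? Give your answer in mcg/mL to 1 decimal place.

f = (1/2)^(τ/t½) = (1/2)^(60/16) ≈ 0.0743.
C₀ = D/Vd = 1802/126 ≈ 14.302 mcg/mL.
Before the 5th dose, 4 doses have been given. Superposition: Cmin = C₀·(f + f² + … + f^4).
≈ 14.302 × (0.0743 + 0.0055 + 0.0004 + 0.0000) ≈ 14.302 × 0.0802 ≈ 1.147 mcg/mL.

1.1 mcg/mL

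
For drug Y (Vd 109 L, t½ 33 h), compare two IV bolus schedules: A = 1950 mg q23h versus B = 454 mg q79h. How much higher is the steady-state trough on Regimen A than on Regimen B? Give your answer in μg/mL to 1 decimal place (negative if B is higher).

Regimen A: f = (1/2)^(23/33) ≈ 0.6169; Cmin,ss = (1950/109)·f/(1−f) ≈ 28.808 μg/mL.
Regimen B: f = (1/2)^(79/33) ≈ 0.1903; Cmin,ss = (454/109)·f/(1−f) ≈ 0.979 μg/mL.
Difference ≈ 28.808 − 0.979 ≈ 27.829 μg/mL.

27.8 μg/mL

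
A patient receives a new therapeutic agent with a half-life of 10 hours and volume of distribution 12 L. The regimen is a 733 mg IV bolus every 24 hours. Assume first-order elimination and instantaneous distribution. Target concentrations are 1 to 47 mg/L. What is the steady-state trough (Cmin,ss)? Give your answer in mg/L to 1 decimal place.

14.3 mg/L

τ/t½ = 24/10 ≈ 2.4, so fraction remaining f = (1/2)^(24/10) ≈ 0.1895.
Each bolus raises the concentration by D/Vd = 733/12 ≈ 61.083 mg/L.
Steady-state trough Cmin,ss = C₀·f/(1−f) ≈ 61.083 × 0.1895/0.8105 ≈ 14.282 mg/L.
Trough 14.3 mg/L vs MEC 1 mg/L: adequate.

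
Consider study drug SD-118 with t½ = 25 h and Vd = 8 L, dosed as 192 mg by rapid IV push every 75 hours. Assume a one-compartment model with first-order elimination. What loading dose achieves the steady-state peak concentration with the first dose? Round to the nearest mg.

219 mg

f = (1/2)^(75/25) ≈ 0.125000; accumulation ratio R = 1/(1−f) ≈ 1.14286.
Loading dose to hit Cmax,ss on first dose: D_load = D_maint·R ≈ 192 × 1.14286 ≈ 219.43 mg.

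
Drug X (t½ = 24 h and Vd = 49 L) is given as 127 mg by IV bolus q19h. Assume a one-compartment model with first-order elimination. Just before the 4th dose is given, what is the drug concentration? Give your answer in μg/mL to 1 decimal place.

2.9 μg/mL

f = (1/2)^(τ/t½) = (1/2)^(19/24) ≈ 0.5777.
C₀ = D/Vd = 127/49 ≈ 2.592 μg/mL.
Before the 4th dose, 3 doses have been given. Superposition: Cmin = C₀·(f + f² + … + f^3).
≈ 2.592 × (0.5777 + 0.3337 + 0.1928) ≈ 2.592 × 1.1042 ≈ 2.862 μg/mL.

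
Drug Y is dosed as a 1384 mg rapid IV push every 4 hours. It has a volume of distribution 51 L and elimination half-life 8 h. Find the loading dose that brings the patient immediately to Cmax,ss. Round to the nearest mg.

4725 mg

f = (1/2)^(4/8) ≈ 0.707107; accumulation ratio R = 1/(1−f) ≈ 3.41422.
Loading dose to hit Cmax,ss on first dose: D_load = D_maint·R ≈ 1384 × 3.41422 ≈ 4725.28 mg.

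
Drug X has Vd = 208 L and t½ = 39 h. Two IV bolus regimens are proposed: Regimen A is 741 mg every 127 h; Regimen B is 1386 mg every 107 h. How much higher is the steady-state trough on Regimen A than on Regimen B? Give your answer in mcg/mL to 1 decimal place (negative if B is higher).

-0.8 mcg/mL

Regimen A: f = (1/2)^(127/39) ≈ 0.1046; Cmin,ss = (741/208)·f/(1−f) ≈ 0.416 mcg/mL.
Regimen B: f = (1/2)^(107/39) ≈ 0.1493; Cmin,ss = (1386/208)·f/(1−f) ≈ 1.169 mcg/mL.
Difference ≈ 0.416 − 1.169 ≈ -0.753 mcg/mL.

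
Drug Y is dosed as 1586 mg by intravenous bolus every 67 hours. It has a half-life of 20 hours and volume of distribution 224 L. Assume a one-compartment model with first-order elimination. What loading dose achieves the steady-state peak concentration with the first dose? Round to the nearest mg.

1758 mg

f = (1/2)^(67/20) ≈ 0.098073; accumulation ratio R = 1/(1−f) ≈ 1.10874.
Loading dose to hit Cmax,ss on first dose: D_load = D_maint·R ≈ 1586 × 1.10874 ≈ 1758.46 mg.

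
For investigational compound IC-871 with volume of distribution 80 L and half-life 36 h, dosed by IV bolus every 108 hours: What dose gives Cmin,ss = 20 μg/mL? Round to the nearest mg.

τ/t½ = 108/36 ≈ 3, so f = (1/2)^(108/36) ≈ 0.125000.
Cmin,ss = (D/Vd)·f/(1−f), so D = Cmin,ss·Vd·(1−f)/f.
D = 20 × 80 × (1−f)/f ≈ 20 × 80 × 7.00000 ≈ 11200.00 mg.

11200 mg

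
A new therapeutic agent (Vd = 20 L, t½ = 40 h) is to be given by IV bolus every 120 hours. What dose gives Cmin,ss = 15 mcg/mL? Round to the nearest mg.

τ/t½ = 120/40 ≈ 3, so f = (1/2)^(120/40) ≈ 0.125000.
Cmin,ss = (D/Vd)·f/(1−f), so D = Cmin,ss·Vd·(1−f)/f.
D = 15 × 20 × (1−f)/f ≈ 15 × 20 × 7.00000 ≈ 2100.00 mg.

2100 mg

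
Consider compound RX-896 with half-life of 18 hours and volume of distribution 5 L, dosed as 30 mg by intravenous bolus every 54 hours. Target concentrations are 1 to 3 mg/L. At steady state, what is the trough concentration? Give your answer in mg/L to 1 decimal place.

0.9 mg/L

The dosing interval is 3 half-lives, so f = 2^(−3) = 0.125.
Accumulation ratio R = 1/(1 − f) = 1/0.875 = 8/7.
Single-dose peak C₀ = D/Vd = 30/5 = 6 mg/L.
Steady-state peak Cmax,ss = C₀·R = 6 × 8/7 ≈ 6.857 mg/L.
Steady-state trough Cmin,ss = Cmax,ss·f ≈ 6.857 × 0.125 ≈ 0.857 mg/L.
Trough 0.9 mg/L vs MEC 1 mg/L: subtherapeutic.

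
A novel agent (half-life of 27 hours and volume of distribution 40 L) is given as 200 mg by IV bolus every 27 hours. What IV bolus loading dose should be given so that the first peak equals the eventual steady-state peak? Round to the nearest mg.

f = (1/2)^(27/27) ≈ 0.500000; accumulation ratio R = 1/(1−f) ≈ 2.00000.
Loading dose to hit Cmax,ss on first dose: D_load = D_maint·R ≈ 200 × 2.00000 ≈ 400.00 mg.

400 mg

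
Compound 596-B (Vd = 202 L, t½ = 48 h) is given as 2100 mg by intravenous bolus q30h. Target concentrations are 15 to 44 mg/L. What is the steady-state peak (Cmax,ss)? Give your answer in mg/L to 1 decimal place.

Over one 30-h interval, 30/48 ≈ 0.625 half-lives elapse, leaving f ≈ 0.6484 of each dose.
At steady state, accumulation factor R = 1/(1 − e^(−kτ)) ≈ 2.8441.
Single-dose peak C₀ = D/Vd = 2100/202 ≈ 10.396 mg/L.
Steady-state peak Cmax,ss = C₀·R ≈ 10.396 × 2.8441 ≈ 29.567 mg/L.
Peak 29.6 mg/L vs MTC 44 mg/L: below toxic threshold.

29.6 mg/L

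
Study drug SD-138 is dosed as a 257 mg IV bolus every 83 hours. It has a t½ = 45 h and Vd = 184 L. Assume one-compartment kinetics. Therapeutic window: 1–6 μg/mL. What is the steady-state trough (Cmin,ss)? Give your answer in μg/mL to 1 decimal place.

k = ln2/t½ = ln2/45 ≈ 0.015403 h⁻¹; fraction remaining f = e^(−kτ) = e^(−0.015403×83) ≈ 0.2785.
Accumulation ratio R = 1/(1 − f) ≈ 1/0.7215 ≈ 1.3860.
Each bolus raises the concentration by D/Vd = 257/184 ≈ 1.397 μg/mL.
Steady-state peak Cmax,ss = C₀·R ≈ 1.397 × 1.3860 ≈ 1.936 μg/mL.
Steady-state trough Cmin,ss = Cmax,ss·f ≈ 1.936 × 0.2785 ≈ 0.539 μg/mL.
Trough 0.5 μg/mL vs MEC 1 μg/mL: subtherapeutic.

0.5 μg/mL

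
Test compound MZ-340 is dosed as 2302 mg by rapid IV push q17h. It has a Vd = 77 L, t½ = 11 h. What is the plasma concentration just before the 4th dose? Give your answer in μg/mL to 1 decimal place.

15.0 μg/mL

f = (1/2)^(τ/t½) = (1/2)^(17/11) ≈ 0.3426.
C₀ = D/Vd = 2302/77 ≈ 29.896 μg/mL.
Before the 4th dose, 3 doses have been given. Superposition: Cmin = C₀·(f + f² + … + f^3).
≈ 29.896 × (0.3426 + 0.1174 + 0.0402) ≈ 29.896 × 0.5002 ≈ 14.954 μg/mL.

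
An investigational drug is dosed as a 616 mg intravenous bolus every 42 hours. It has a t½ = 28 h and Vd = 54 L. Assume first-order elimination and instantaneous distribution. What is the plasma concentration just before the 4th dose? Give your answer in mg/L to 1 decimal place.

6.0 mg/L

f = (1/2)^(τ/t½) = (1/2)^(42/28) ≈ 0.3536.
C₀ = D/Vd = 616/54 ≈ 11.407 mg/L.
Before the 4th dose, 3 doses have been given. Superposition: Cmin = C₀·(f + f² + … + f^3).
≈ 11.407 × (0.3536 + 0.1250 + 0.0442) ≈ 11.407 × 0.5228 ≈ 5.964 mg/L.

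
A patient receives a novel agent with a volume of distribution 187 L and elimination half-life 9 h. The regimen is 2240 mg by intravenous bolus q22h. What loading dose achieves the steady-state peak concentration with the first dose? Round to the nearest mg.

f = (1/2)^(22/9) ≈ 0.183717; accumulation ratio R = 1/(1−f) ≈ 1.22507.
Loading dose to hit Cmax,ss on first dose: D_load = D_maint·R ≈ 2240 × 1.22507 ≈ 2744.16 mg.

2744 mg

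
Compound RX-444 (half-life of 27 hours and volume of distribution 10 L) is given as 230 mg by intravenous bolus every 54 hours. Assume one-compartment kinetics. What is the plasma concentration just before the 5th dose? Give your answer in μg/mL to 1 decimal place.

7.6 μg/mL

f = (1/2)^(τ/t½) = (1/2)^(54/27) ≈ 0.2500.
C₀ = D/Vd = 230/10 ≈ 23.000 μg/mL.
Before the 5th dose, 4 doses have been given. Superposition: Cmin = C₀·(f + f² + … + f^4).
≈ 23.000 × (0.2500 + 0.0625 + 0.0156 + 0.0039) ≈ 23.000 × 0.3320 ≈ 7.636 μg/mL.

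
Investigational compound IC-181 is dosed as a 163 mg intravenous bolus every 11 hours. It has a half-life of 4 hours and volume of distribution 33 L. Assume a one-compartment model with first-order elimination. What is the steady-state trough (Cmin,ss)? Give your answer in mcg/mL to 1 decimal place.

Over one 11-h interval, 11/4 ≈ 2.75 half-lives elapse, leaving f ≈ 0.1487 of each dose.
At steady state, accumulation factor R = 1/(1 − e^(−kτ)) ≈ 1.1747.
Single-dose peak C₀ = D/Vd = 163/33 ≈ 4.939 mcg/mL.
Steady-state peak Cmax,ss = C₀·R ≈ 4.939 × 1.1747 ≈ 5.802 mcg/mL.
Steady-state trough Cmin,ss = Cmax,ss·f ≈ 5.802 × 0.1487 ≈ 0.863 mcg/mL.

0.9 mcg/mL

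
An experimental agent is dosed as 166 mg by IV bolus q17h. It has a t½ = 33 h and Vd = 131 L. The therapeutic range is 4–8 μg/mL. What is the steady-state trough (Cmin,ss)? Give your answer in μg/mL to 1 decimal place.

Over one 17-h interval, 17/33 ≈ 0.51515 half-lives elapse, leaving f ≈ 0.6997 of each dose.
Each bolus raises the concentration by D/Vd = 166/131 ≈ 1.267 μg/mL.
Steady-state trough Cmin,ss = C₀·f/(1−f) ≈ 1.267 × 0.6997/0.3003 ≈ 2.952 μg/mL.
Trough 3.0 μg/mL vs MEC 4 μg/mL: subtherapeutic.

3.0 μg/mL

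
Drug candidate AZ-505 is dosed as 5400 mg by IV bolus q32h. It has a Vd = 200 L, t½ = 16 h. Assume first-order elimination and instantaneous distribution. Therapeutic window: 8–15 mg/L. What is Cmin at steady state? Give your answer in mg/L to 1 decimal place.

9.0 mg/L

The dosing interval is 2 half-lives, so f = 2^(−2) = 0.25.
Accumulation ratio R = 1/(1 − f) = 1/0.75 = 4/3.
Single-dose peak C₀ = D/Vd = 5400/200 = 27 mg/L.
Steady-state peak Cmax,ss = C₀·R = 27 × 4/3 ≈ 36.000 mg/L.
Steady-state trough Cmin,ss = Cmax,ss·f ≈ 36.000 × 0.25 ≈ 9.000 mg/L.
Trough 9.0 mg/L vs MEC 8 mg/L: adequate.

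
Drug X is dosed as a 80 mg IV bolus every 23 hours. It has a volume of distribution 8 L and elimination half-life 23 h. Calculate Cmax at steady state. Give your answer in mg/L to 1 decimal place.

20.0 mg/L

The dosing interval is 1 half-life, so f = 2^(−1) = 0.5.
At steady state, R = 1/(1 − 0.5) = 2/1.
Single-dose peak C₀ = D/Vd = 80/8 = 10 mg/L.
Steady-state peak Cmax,ss = C₀·R = 10 × 2/1 ≈ 20.000 mg/L.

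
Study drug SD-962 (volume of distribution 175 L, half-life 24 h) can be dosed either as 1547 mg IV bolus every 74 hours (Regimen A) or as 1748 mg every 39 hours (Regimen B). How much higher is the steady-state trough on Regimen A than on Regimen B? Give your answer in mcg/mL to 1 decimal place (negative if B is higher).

-3.6 mcg/mL

Regimen A: f = (1/2)^(74/24) ≈ 0.1180; Cmin,ss = (1547/175)·f/(1−f) ≈ 1.183 mcg/mL.
Regimen B: f = (1/2)^(39/24) ≈ 0.3242; Cmin,ss = (1748/175)·f/(1−f) ≈ 4.792 mcg/mL.
Difference ≈ 1.183 − 4.792 ≈ -3.609 mcg/mL.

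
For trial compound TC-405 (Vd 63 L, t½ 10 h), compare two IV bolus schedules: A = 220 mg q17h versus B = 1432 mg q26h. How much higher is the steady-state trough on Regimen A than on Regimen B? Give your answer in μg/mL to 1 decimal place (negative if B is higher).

-2.9 μg/mL

Regimen A: f = (1/2)^(17/10) ≈ 0.3078; Cmin,ss = (220/63)·f/(1−f) ≈ 1.553 μg/mL.
Regimen B: f = (1/2)^(26/10) ≈ 0.1649; Cmin,ss = (1432/63)·f/(1−f) ≈ 4.488 μg/mL.
Difference ≈ 1.553 − 4.488 ≈ -2.935 μg/mL.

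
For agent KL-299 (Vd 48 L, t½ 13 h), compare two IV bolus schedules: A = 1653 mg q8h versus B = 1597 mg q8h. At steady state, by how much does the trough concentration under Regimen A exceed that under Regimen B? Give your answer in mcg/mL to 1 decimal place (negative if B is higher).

Regimen A: f = (1/2)^(8/13) ≈ 0.6528; Cmin,ss = (1653/48)·f/(1−f) ≈ 64.749 mcg/mL.
Regimen B: f = (1/2)^(8/13) ≈ 0.6528; Cmin,ss = (1597/48)·f/(1−f) ≈ 62.555 mcg/mL.
Difference ≈ 64.749 − 62.555 ≈ 2.194 mcg/mL.

2.2 mcg/mL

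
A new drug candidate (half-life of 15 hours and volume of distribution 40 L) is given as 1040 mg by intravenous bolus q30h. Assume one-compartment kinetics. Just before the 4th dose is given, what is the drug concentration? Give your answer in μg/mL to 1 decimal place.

8.5 μg/mL

f = (1/2)^(τ/t½) = (1/2)^(30/15) ≈ 0.2500.
C₀ = D/Vd = 1040/40 ≈ 26.000 μg/mL.
Before the 4th dose, 3 doses have been given. Superposition: Cmin = C₀·(f + f² + … + f^3).
≈ 26.000 × (0.2500 + 0.0625 + 0.0156) ≈ 26.000 × 0.3281 ≈ 8.531 μg/mL.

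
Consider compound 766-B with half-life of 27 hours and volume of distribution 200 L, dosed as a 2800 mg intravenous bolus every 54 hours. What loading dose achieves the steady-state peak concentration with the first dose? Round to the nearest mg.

f = (1/2)^(54/27) ≈ 0.250000; accumulation ratio R = 1/(1−f) ≈ 1.33333.
Loading dose to hit Cmax,ss on first dose: D_load = D_maint·R ≈ 2800 × 1.33333 ≈ 3733.32 mg.

3733 mg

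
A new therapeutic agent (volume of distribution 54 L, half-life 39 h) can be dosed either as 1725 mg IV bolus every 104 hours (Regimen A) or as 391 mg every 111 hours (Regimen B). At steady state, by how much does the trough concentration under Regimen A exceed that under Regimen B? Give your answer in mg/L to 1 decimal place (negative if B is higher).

Regimen A: f = (1/2)^(104/39) ≈ 0.1575; Cmin,ss = (1725/54)·f/(1−f) ≈ 5.972 mg/L.
Regimen B: f = (1/2)^(111/39) ≈ 0.1391; Cmin,ss = (391/54)·f/(1−f) ≈ 1.170 mg/L.
Difference ≈ 5.972 − 1.170 ≈ 4.802 mg/L.

4.8 mg/L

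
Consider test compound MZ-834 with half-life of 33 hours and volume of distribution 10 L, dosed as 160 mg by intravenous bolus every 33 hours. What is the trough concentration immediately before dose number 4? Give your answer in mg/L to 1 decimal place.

14.0 mg/L

f = (1/2)^(τ/t½) = (1/2)^(33/33) ≈ 0.5000.
C₀ = D/Vd = 160/10 ≈ 16.000 mg/L.
Before the 4th dose, 3 doses have been given. Superposition: Cmin = C₀·(f + f² + … + f^3).
≈ 16.000 × (0.5000 + 0.2500 + 0.1250) ≈ 16.000 × 0.8750 ≈ 14.000 mg/L.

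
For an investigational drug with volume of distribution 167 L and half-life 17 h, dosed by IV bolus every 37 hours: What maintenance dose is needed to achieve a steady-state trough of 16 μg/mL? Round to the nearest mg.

τ/t½ = 37/17 ≈ 2.1765, so f = (1/2)^(37/17) ≈ 0.221216.
Cmin,ss = (D/Vd)·f/(1−f), so D = Cmin,ss·Vd·(1−f)/f.
D = 16 × 167 × (1−f)/f ≈ 16 × 167 × 3.52047 ≈ 9406.70 mg.

9407 mg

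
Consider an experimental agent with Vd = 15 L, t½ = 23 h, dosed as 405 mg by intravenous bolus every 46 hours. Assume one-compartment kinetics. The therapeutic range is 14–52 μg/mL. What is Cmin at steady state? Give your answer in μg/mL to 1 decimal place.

τ = 46 h = 2 half-lives, so f = (1/2)^2 = 0.25.
Accumulation ratio R = 1/(1 − f) = 1/0.75 = 4/3.
Single-dose peak C₀ = D/Vd = 405/15 = 27 μg/mL.
Steady-state peak Cmax,ss = C₀·R = 27 × 4/3 ≈ 36.000 μg/mL.
Steady-state trough Cmin,ss = Cmax,ss·f ≈ 36.000 × 0.25 ≈ 9.000 μg/mL.
Trough 9.0 μg/mL vs MEC 14 μg/mL: subtherapeutic.

9.0 μg/mL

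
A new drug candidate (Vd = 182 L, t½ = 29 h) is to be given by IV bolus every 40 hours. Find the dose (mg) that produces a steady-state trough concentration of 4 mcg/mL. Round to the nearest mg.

τ/t½ = 40/29 ≈ 1.3793, so f = (1/2)^(40/29) ≈ 0.384403.
Cmin,ss = (D/Vd)·f/(1−f), so D = Cmin,ss·Vd·(1−f)/f.
D = 4 × 182 × (1−f)/f ≈ 4 × 182 × 1.60144 ≈ 1165.85 mg.

1166 mg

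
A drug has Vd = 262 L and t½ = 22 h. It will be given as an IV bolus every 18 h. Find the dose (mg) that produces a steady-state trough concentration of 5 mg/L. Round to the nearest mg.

τ/t½ = 18/22 ≈ 0.81818, so f = (1/2)^(18/22) ≈ 0.567156.
Cmin,ss = (D/Vd)·f/(1−f), so D = Cmin,ss·Vd·(1−f)/f.
D = 5 × 262 × (1−f)/f ≈ 5 × 262 × 0.76318 ≈ 999.77 mg.

1000 mg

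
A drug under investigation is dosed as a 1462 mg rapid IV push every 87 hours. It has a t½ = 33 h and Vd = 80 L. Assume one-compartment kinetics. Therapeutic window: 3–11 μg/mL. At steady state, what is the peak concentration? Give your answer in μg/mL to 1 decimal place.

21.8 μg/mL

Over one 87-h interval, 87/33 ≈ 2.6364 half-lives elapse, leaving f ≈ 0.1608 of each dose.
At steady state, accumulation factor R = 1/(1 − e^(−kτ)) ≈ 1.1916.
Single-dose peak C₀ = D/Vd = 1462/80 ≈ 18.275 μg/mL.
Steady-state peak Cmax,ss = C₀·R ≈ 18.275 × 1.1916 ≈ 21.776 μg/mL.
Peak 21.8 μg/mL vs MTC 11 μg/mL: exceeds toxic threshold.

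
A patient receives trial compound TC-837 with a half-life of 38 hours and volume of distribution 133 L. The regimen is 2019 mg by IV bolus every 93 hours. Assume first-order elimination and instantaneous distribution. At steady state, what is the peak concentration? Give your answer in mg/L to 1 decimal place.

18.6 mg/L

τ/t½ = 93/38 ≈ 2.4474, so fraction remaining f = (1/2)^(93/38) ≈ 0.1833.
Accumulation ratio R = 1/(1 − f) ≈ 1/0.8167 ≈ 1.2244.
Single-dose peak C₀ = D/Vd = 2019/133 ≈ 15.180 mg/L.
Steady-state peak Cmax,ss = C₀·R ≈ 15.180 × 1.2244 ≈ 18.586 mg/L.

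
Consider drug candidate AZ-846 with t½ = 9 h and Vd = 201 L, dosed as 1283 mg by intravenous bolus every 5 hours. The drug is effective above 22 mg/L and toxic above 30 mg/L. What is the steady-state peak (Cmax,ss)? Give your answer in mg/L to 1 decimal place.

20.0 mg/L

k = ln2/t½ = ln2/9 ≈ 0.077016 h⁻¹; fraction remaining f = e^(−kτ) = e^(−0.077016×5) ≈ 0.6804.
At steady state, accumulation factor R = 1/(1 − e^(−kτ)) ≈ 3.1289.
Each bolus raises the concentration by D/Vd = 1283/201 ≈ 6.383 mg/L.
Steady-state peak Cmax,ss = C₀·R ≈ 6.383 × 3.1289 ≈ 19.972 mg/L.
Peak 20.0 mg/L vs MTC 30 mg/L: below toxic threshold.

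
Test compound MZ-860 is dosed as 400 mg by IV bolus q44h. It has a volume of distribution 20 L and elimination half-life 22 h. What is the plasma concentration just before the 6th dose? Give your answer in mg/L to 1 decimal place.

f = (1/2)^(τ/t½) = (1/2)^(44/22) ≈ 0.2500.
C₀ = D/Vd = 400/20 ≈ 20.000 mg/L.
Before the 6th dose, 5 doses have been given. Superposition: Cmin = C₀·(f + f² + … + f^5).
≈ 20.000 × (0.2500 + 0.0625 + 0.0156 + 0.0039 + 0.0010) ≈ 20.000 × 0.3330 ≈ 6.660 mg/L.

6.7 mg/L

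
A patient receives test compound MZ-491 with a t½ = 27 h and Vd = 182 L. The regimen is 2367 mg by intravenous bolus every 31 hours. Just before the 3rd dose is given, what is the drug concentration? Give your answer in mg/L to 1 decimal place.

8.5 mg/L

f = (1/2)^(τ/t½) = (1/2)^(31/27) ≈ 0.4512.
C₀ = D/Vd = 2367/182 ≈ 13.005 mg/L.
Before the 3rd dose, 2 doses have been given. Superposition: Cmin = C₀·(f + f²).
≈ 13.005 × (0.4512 + 0.2036) ≈ 13.005 × 0.6548 ≈ 8.516 mg/L.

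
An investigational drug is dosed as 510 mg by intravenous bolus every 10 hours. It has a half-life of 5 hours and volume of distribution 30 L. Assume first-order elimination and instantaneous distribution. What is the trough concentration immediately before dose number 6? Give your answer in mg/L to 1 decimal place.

5.7 mg/L

f = (1/2)^(τ/t½) = (1/2)^(10/5) ≈ 0.2500.
C₀ = D/Vd = 510/30 ≈ 17.000 mg/L.
Before the 6th dose, 5 doses have been given. Superposition: Cmin = C₀·(f + f² + … + f^5).
≈ 17.000 × (0.2500 + 0.0625 + 0.0156 + 0.0039 + 0.0010) ≈ 17.000 × 0.3330 ≈ 5.661 mg/L.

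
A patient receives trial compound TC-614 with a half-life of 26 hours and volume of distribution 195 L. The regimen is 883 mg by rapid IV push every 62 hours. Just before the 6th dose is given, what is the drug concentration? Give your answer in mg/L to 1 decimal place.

f = (1/2)^(τ/t½) = (1/2)^(62/26) ≈ 0.1915.
C₀ = D/Vd = 883/195 ≈ 4.528 mg/L.
Before the 6th dose, 5 doses have been given. Superposition: Cmin = C₀·(f + f² + … + f^5).
≈ 4.528 × (0.1915 + 0.0367 + 0.0070 + 0.0013 + 0.0003) ≈ 4.528 × 0.2368 ≈ 1.072 mg/L.

1.1 mg/L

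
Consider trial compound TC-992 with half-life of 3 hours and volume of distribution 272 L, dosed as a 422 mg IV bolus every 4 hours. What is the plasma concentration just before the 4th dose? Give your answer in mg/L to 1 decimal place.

1.0 mg/L

f = (1/2)^(τ/t½) = (1/2)^(4/3) ≈ 0.3969.
C₀ = D/Vd = 422/272 ≈ 1.551 mg/L.
Before the 4th dose, 3 doses have been given. Superposition: Cmin = C₀·(f + f² + … + f^3).
≈ 1.551 × (0.3969 + 0.1575 + 0.0625) ≈ 1.551 × 0.6169 ≈ 0.957 mg/L.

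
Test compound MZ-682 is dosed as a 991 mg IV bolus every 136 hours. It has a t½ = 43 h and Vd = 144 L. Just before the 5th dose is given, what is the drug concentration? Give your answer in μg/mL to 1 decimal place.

0.9 μg/mL

f = (1/2)^(τ/t½) = (1/2)^(136/43) ≈ 0.1117.
C₀ = D/Vd = 991/144 ≈ 6.882 μg/mL.
Before the 5th dose, 4 doses have been given. Superposition: Cmin = C₀·(f + f² + … + f^4).
≈ 6.882 × (0.1117 + 0.0125 + 0.0014 + 0.0002) ≈ 6.882 × 0.1258 ≈ 0.866 μg/mL.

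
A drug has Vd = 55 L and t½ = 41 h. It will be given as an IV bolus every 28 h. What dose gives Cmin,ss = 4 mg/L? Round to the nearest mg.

133 mg

τ/t½ = 28/41 ≈ 0.68293, so f = (1/2)^(28/41) ≈ 0.622900.
Cmin,ss = (D/Vd)·f/(1−f), so D = Cmin,ss·Vd·(1−f)/f.
D = 4 × 55 × (1−f)/f ≈ 4 × 55 × 0.60539 ≈ 133.19 mg.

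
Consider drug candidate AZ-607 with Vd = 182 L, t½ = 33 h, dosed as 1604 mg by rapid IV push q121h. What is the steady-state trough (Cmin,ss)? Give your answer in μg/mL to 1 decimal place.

k = ln2/t½ = ln2/33 ≈ 0.021004 h⁻¹; fraction remaining f = e^(−kτ) = e^(−0.021004×121) ≈ 0.0787.
Accumulation ratio R = 1/(1 − f) ≈ 1/0.9213 ≈ 1.0854.
Each bolus raises the concentration by D/Vd = 1604/182 ≈ 8.813 μg/mL.
Steady-state peak Cmax,ss = C₀·R ≈ 8.813 × 1.0854 ≈ 9.566 μg/mL.
One interval later, Cmin,ss = Cmax,ss·e^(−kτ) ≈ 9.566 × 0.0787 ≈ 0.753 μg/mL.

0.8 μg/mL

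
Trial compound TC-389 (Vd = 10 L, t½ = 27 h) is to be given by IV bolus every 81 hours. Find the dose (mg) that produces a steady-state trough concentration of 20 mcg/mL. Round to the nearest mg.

1400 mg

τ/t½ = 81/27 ≈ 3, so f = (1/2)^(81/27) ≈ 0.125000.
Cmin,ss = (D/Vd)·f/(1−f), so D = Cmin,ss·Vd·(1−f)/f.
D = 20 × 10 × (1−f)/f ≈ 20 × 10 × 7.00000 ≈ 1400.00 mg.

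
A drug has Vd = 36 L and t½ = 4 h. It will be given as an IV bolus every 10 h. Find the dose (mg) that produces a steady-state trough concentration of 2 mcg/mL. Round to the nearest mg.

335 mg

τ/t½ = 10/4 ≈ 2.5, so f = (1/2)^(10/4) ≈ 0.176777.
Cmin,ss = (D/Vd)·f/(1−f), so D = Cmin,ss·Vd·(1−f)/f.
D = 2 × 36 × (1−f)/f ≈ 2 × 36 × 4.65684 ≈ 335.29 mg.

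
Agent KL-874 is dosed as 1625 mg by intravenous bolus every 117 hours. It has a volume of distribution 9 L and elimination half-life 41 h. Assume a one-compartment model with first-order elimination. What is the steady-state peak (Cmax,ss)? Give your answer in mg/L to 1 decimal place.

τ/t½ = 117/41 ≈ 2.8537, so fraction remaining f = (1/2)^(117/41) ≈ 0.1383.
At steady state, accumulation factor R = 1/(1 − e^(−kτ)) ≈ 1.1605.
Each bolus raises the concentration by D/Vd = 1625/9 ≈ 180.556 mg/L.
Steady-state peak Cmax,ss = C₀·R ≈ 180.556 × 1.1605 ≈ 209.535 mg/L.

209.5 mg/L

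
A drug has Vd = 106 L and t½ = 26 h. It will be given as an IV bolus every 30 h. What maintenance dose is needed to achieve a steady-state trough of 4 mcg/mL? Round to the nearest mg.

519 mg

τ/t½ = 30/26 ≈ 1.1538, so f = (1/2)^(30/26) ≈ 0.449425.
Cmin,ss = (D/Vd)·f/(1−f), so D = Cmin,ss·Vd·(1−f)/f.
D = 4 × 106 × (1−f)/f ≈ 4 × 106 × 1.22507 ≈ 519.43 mg.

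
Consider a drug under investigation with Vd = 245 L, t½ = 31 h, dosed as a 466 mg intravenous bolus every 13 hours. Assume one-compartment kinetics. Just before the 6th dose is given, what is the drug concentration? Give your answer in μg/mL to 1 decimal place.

f = (1/2)^(τ/t½) = (1/2)^(13/31) ≈ 0.7478.
C₀ = D/Vd = 466/245 ≈ 1.902 μg/mL.
Before the 6th dose, 5 doses have been given. Superposition: Cmin = C₀·(f + f² + … + f^5).
≈ 1.902 × (0.7478 + 0.5592 + 0.4182 + 0.3127 + 0.2338) ≈ 1.902 × 2.2717 ≈ 4.321 μg/mL.

4.3 μg/mL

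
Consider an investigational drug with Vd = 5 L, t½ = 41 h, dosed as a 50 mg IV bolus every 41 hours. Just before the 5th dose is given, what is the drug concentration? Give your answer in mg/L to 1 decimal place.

f = (1/2)^(τ/t½) = (1/2)^(41/41) ≈ 0.5000.
C₀ = D/Vd = 50/5 ≈ 10.000 mg/L.
Before the 5th dose, 4 doses have been given. Superposition: Cmin = C₀·(f + f² + … + f^4).
≈ 10.000 × (0.5000 + 0.2500 + 0.1250 + 0.0625) ≈ 10.000 × 0.9375 ≈ 9.375 mg/L.

9.4 mg/L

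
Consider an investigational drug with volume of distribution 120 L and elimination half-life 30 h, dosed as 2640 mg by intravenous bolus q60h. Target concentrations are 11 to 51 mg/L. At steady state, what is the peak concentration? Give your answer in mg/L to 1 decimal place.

The dosing interval is 2 half-lives, so f = 2^(−2) = 0.25.
Accumulation ratio R = 1/(1 − f) = 1/0.75 = 4/3.
Single-dose peak C₀ = D/Vd = 2640/120 = 22 mg/L.
Steady-state peak Cmax,ss = C₀·R = 22 × 4/3 ≈ 29.333 mg/L.
Peak 29.3 mg/L vs MTC 51 mg/L: below toxic threshold.

29.3 mg/L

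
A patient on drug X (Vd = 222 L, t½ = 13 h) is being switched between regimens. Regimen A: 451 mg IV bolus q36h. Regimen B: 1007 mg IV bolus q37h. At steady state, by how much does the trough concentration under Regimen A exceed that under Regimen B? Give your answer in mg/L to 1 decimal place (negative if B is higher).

Regimen A: f = (1/2)^(36/13) ≈ 0.1467; Cmin,ss = (451/222)·f/(1−f) ≈ 0.349 mg/L.
Regimen B: f = (1/2)^(37/13) ≈ 0.1391; Cmin,ss = (1007/222)·f/(1−f) ≈ 0.733 mg/L.
Difference ≈ 0.349 − 0.733 ≈ -0.384 mg/L.

-0.4 mg/L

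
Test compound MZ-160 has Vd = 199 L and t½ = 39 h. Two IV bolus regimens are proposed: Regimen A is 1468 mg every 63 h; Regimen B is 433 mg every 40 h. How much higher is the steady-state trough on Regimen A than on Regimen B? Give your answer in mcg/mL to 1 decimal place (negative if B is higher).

1.5 mcg/mL

Regimen A: f = (1/2)^(63/39) ≈ 0.3264; Cmin,ss = (1468/199)·f/(1−f) ≈ 3.575 mcg/mL.
Regimen B: f = (1/2)^(40/39) ≈ 0.4912; Cmin,ss = (433/199)·f/(1−f) ≈ 2.101 mcg/mL.
Difference ≈ 3.575 − 2.101 ≈ 1.474 mcg/mL.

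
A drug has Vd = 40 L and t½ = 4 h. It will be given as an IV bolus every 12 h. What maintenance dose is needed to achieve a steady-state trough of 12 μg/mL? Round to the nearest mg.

3360 mg

τ/t½ = 12/4 ≈ 3, so f = (1/2)^(12/4) ≈ 0.125000.
Cmin,ss = (D/Vd)·f/(1−f), so D = Cmin,ss·Vd·(1−f)/f.
D = 12 × 40 × (1−f)/f ≈ 12 × 40 × 7.00000 ≈ 3360.00 mg.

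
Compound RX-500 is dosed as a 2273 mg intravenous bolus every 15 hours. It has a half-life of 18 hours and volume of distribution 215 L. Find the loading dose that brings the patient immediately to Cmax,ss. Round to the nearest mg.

f = (1/2)^(15/18) ≈ 0.561231; accumulation ratio R = 1/(1−f) ≈ 2.27910.
Loading dose to hit Cmax,ss on first dose: D_load = D_maint·R ≈ 2273 × 2.27910 ≈ 5180.39 mg.

5180 mg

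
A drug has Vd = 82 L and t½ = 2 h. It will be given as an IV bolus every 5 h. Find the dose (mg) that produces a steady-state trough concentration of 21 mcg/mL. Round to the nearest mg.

8019 mg

τ/t½ = 5/2 ≈ 2.5, so f = (1/2)^(5/2) ≈ 0.176777.
Cmin,ss = (D/Vd)·f/(1−f), so D = Cmin,ss·Vd·(1−f)/f.
D = 21 × 82 × (1−f)/f ≈ 21 × 82 × 4.65684 ≈ 8019.08 mg.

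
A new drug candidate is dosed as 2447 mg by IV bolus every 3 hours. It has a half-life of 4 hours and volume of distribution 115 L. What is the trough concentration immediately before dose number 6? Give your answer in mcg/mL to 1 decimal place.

28.9 mcg/mL

f = (1/2)^(τ/t½) = (1/2)^(3/4) ≈ 0.5946.
C₀ = D/Vd = 2447/115 ≈ 21.278 mcg/mL.
Before the 6th dose, 5 doses have been given. Superposition: Cmin = C₀·(f + f² + … + f^5).
≈ 21.278 × (0.5946 + 0.3535 + 0.2102 + 0.1250 + 0.0743) ≈ 21.278 × 1.3576 ≈ 28.887 mcg/mL.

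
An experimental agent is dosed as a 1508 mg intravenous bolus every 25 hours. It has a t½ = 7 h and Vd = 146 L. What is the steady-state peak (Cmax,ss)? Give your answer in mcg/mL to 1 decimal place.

11.3 mcg/mL

k = ln2/t½ = ln2/7 ≈ 0.099021 h⁻¹; fraction remaining f = e^(−kτ) = e^(−0.099021×25) ≈ 0.0841.
Accumulation ratio R = 1/(1 − f) ≈ 1/0.9159 ≈ 1.0918.
Single-dose peak C₀ = D/Vd = 1508/146 ≈ 10.329 mcg/mL.
Steady-state peak Cmax,ss = C₀·R ≈ 10.329 × 1.0918 ≈ 11.277 mcg/mL.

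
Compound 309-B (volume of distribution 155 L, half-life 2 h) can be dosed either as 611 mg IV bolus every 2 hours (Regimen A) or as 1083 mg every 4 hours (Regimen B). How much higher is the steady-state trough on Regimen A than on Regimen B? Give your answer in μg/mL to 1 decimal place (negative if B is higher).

1.6 μg/mL

Regimen A: f = (1/2)^(2/2) ≈ 0.5000; Cmin,ss = (611/155)·f/(1−f) ≈ 3.942 μg/mL.
Regimen B: f = (1/2)^(4/2) ≈ 0.2500; Cmin,ss = (1083/155)·f/(1−f) ≈ 2.329 μg/mL.
Difference ≈ 3.942 − 2.329 ≈ 1.613 μg/mL.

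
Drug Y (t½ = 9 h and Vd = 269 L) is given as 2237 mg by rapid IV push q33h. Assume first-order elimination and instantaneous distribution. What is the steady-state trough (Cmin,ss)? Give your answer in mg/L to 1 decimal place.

k = ln2/t½ = ln2/9 ≈ 0.077016 h⁻¹; fraction remaining f = e^(−kτ) = e^(−0.077016×33) ≈ 0.0787.
Accumulation ratio R = 1/(1 − f) ≈ 1/0.9213 ≈ 1.0854.
Single-dose peak C₀ = D/Vd = 2237/269 ≈ 8.316 mg/L.
Steady-state peak Cmax,ss = C₀·R ≈ 8.316 × 1.0854 ≈ 9.026 mg/L.
Steady-state trough Cmin,ss = Cmax,ss·f ≈ 9.026 × 0.0787 ≈ 0.710 mg/L.

0.7 mg/L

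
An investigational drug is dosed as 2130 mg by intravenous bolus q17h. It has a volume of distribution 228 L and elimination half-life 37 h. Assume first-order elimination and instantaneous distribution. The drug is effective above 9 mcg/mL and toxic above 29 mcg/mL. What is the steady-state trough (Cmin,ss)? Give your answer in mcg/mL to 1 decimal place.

24.9 mcg/mL

τ/t½ = 17/37 ≈ 0.45946, so fraction remaining f = (1/2)^(17/37) ≈ 0.7273.
Single-dose peak C₀ = D/Vd = 2130/228 ≈ 9.342 mcg/mL.
Steady-state trough Cmin,ss = C₀·f/(1−f) ≈ 9.342 × 0.7273/0.2727 ≈ 24.915 mcg/mL.
Trough 24.9 mcg/mL vs MEC 9 mcg/mL: adequate.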